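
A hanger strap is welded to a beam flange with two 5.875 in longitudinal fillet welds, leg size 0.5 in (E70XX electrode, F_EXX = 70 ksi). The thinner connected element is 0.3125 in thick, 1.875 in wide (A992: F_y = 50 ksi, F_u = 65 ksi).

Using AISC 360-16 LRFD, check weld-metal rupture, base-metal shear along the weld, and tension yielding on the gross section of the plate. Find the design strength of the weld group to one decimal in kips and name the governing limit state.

26.4 kips (gross-section yield governs)

Weld metal: throat = 0.707×0.5 = 0.3535 in, L = 2×5.875 = 11.75 in. φR_n = 0.75 × 0.6 × 70 × 0.3535 × 11.75 = 130.8 kips.
Base metal shear (0.3125 in plate): yield φR_n = 1.0×0.6×50×0.3125×11.75 = 110.2 kips; rupture φR_n = 0.75×0.6×65×0.3125×11.75 = 107.4 kips; take 107.4 kips (rupture).
Tension yield (gross): A_g = 1.875×0.3125 = 0.58594 in². φR_n = 0.90 × 50 × 0.58594 = 26.4 kips.
Governing: min(130.8, 107.4, 26.4) = 26.4 kips → gross-section yield.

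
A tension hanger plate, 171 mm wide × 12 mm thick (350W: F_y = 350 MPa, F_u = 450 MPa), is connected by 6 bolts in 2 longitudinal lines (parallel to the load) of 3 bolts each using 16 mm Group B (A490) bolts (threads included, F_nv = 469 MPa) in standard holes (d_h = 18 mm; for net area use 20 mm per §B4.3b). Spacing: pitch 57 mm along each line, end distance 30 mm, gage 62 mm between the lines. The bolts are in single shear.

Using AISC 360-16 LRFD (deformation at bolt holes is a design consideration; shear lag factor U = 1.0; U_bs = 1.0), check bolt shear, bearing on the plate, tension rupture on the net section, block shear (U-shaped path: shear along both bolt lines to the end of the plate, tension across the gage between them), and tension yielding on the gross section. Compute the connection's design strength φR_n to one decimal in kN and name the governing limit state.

424.3 kN (bolt shear governs)

Bolt shear: A_b = π(16)²/4 = 201.06 mm². φR_n = 0.75 × 469 × 201.06 × 6 × 1 = 424.3 kN.
Bearing (12 mm plate, F_u = 450 MPa): end bolts L_c = 30 − 18/2 = 21, R_n = min(1.2×21×12×450, 2.4×16×12×450) = 136.08 kN/bolt; interior L_c = 57 − 18 = 39, R_n = 207.36 kN/bolt. φR_n = 0.75 × (2×136.08 + 4×207.36) = 826.2 kN.
Tension rupture (net): A_n = (171 − 2×20)×12 = 1572 mm² (U = 1.0, A_e = A_n). φR_n = 0.75 × 450 × 1572 = 530.6 kN.
Block shear: shear path 2×[30+2×57] = 2×144 mm, A_gv = 3456, A_nv = 2×(144 − 2.5×20)×12 = 2256 mm²; tension across gage: (62 − 1×20)×12 = 504 mm². R_n = min(0.6×450×2256, 0.6×350×3456) + 1.0×450×504 = min(609.12, 725.76) + 226.8 = 835.92 kN. φR_n = 0.75 × 835.92 = 626.9 kN.
Tension yield (gross): A_g = 171×12 = 2052 mm². φR_n = 0.90 × 350 × 2052 = 646.4 kN.
Governing: min(424.3, 826.2, 530.6, 626.9, 646.4) = 424.3 kN → bolt shear.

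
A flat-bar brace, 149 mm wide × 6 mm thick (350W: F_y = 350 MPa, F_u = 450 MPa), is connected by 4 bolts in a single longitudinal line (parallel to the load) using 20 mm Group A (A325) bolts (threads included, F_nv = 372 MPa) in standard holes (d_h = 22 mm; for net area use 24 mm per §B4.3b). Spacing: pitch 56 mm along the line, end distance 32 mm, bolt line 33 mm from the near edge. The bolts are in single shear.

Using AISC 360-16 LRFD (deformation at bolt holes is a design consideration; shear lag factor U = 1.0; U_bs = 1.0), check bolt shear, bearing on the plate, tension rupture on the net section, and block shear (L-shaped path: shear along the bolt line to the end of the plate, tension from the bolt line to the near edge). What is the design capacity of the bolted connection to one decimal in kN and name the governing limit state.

183.5 kN (block shear governs)

Bolt shear: A_b = π(20)²/4 = 314.16 mm². φR_n = 0.75 × 372 × 314.16 × 4 × 1 = 350.6 kN.
Bearing (6 mm plate, F_u = 450 MPa): end bolts L_c = 32 − 22/2 = 21, R_n = min(1.2×21×6×450, 2.4×20×6×450) = 68.04 kN/bolt; interior L_c = 56 − 22 = 34, R_n = 110.16 kN/bolt. φR_n = 0.75 × (1×68.04 + 3×110.16) = 298.9 kN.
Tension rupture (net): A_n = (149 − 1×24)×6 = 750 mm² (U = 1.0, A_e = A_n). φR_n = 0.75 × 450 × 750 = 253.1 kN.
Block shear: shear path 1×[32+3×56] = 1×200 mm, A_gv = 1200, A_nv = 1×(200 − 3.5×24)×6 = 696 mm²; tension to near edge: (33 − 0.5×24)×6 = 126 mm². R_n = min(0.6×450×696, 0.6×350×1200) + 1.0×450×126 = min(187.92, 252) + 56.7 = 244.62 kN. φR_n = 0.75 × 244.62 = 183.5 kN.
Governing: min(350.6, 298.9, 253.1, 183.5) = 183.5 kN → block shear.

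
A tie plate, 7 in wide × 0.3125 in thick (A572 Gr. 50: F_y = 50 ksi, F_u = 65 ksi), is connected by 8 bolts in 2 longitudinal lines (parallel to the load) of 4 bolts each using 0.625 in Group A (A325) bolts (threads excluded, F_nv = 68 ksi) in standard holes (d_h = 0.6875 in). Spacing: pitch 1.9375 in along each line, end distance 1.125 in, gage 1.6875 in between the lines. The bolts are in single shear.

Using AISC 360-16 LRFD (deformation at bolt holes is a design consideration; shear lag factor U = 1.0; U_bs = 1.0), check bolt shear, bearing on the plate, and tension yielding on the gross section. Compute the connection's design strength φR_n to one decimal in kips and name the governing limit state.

98.4 kips (gross-section yield governs)

Bolt shear: A_b = π(0.625)²/4 = 0.3068 in². φR_n = 0.75 × 68 × 0.3068 × 8 × 1 = 125.2 kips.
Bearing (0.3125 in plate, F_u = 65 ksi): end bolts L_c = 1.125 − 0.6875/2 = 0.78125, R_n = min(1.2×0.78125×0.3125×65, 2.4×0.625×0.3125×65) = 19.043 kips/bolt; interior L_c = 1.9375 − 0.6875 = 1.25, R_n = 30.469 kips/bolt. φR_n = 0.75 × (2×19.043 + 6×30.469) = 165.7 kips.
Tension yield (gross): A_g = 7×0.3125 = 2.1875 in². φR_n = 0.90 × 50 × 2.1875 = 98.4 kips.
Governing: min(125.2, 165.7, 98.4) = 98.4 kips → gross-section yield.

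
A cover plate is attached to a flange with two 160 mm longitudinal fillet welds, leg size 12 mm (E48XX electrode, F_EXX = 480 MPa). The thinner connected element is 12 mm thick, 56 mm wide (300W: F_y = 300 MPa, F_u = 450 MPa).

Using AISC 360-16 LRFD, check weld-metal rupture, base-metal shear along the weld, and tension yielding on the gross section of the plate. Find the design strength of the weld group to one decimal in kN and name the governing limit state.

181.4 kN (gross-section yield governs)

Weld metal: throat = 0.707×12 = 8.484 mm, L = 2×160 = 320 mm. φR_n = 0.75 × 0.6 × 480 × 8.484 × 320 = 586.4 kN.
Base metal shear (12 mm plate): yield φR_n = 1.0×0.6×300×12×320 = 691.2 kN; rupture φR_n = 0.75×0.6×450×12×320 = 777.6 kN; take 691.2 kN (yield).
Tension yield (gross): A_g = 56×12 = 672 mm². φR_n = 0.90 × 300 × 672 = 181.4 kN.
Governing: min(586.4, 691.2, 181.4) = 181.4 kN → gross-section yield.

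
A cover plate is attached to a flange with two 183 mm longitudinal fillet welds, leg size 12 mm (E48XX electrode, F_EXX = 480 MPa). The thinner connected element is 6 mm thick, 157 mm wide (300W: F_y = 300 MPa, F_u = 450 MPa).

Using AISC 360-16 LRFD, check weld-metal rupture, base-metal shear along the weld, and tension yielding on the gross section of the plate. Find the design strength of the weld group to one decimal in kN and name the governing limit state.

Weld metal: throat = 0.707×12 = 8.484 mm, L = 2×183 = 366 mm. φR_n = 0.75 × 0.6 × 480 × 8.484 × 366 = 670.7 kN.
Base metal shear (6 mm plate): yield φR_n = 1.0×0.6×300×6×366 = 395.3 kN; rupture φR_n = 0.75×0.6×450×6×366 = 444.7 kN; take 395.3 kN (yield).
Tension yield (gross): A_g = 157×6 = 942 mm². φR_n = 0.90 × 300 × 942 = 254.3 kN.
Governing: min(670.7, 395.3, 254.3) = 254.3 kN → gross-section yield.

254.3 kN (gross-section yield governs)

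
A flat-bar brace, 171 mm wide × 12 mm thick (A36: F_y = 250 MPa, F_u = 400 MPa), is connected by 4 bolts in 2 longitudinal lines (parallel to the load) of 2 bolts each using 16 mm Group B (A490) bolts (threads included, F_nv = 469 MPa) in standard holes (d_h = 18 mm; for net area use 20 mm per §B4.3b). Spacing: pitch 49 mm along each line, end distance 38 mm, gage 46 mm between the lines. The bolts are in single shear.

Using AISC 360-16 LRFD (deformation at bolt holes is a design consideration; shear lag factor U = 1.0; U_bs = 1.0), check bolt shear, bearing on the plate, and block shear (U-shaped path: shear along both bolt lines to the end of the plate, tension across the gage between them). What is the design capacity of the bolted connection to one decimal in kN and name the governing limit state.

282.9 kN (bolt shear governs)

Bolt shear: A_b = π(16)²/4 = 201.06 mm². φR_n = 0.75 × 469 × 201.06 × 4 × 1 = 282.9 kN.
Bearing (12 mm plate, F_u = 400 MPa): end bolts L_c = 38 − 18/2 = 29, R_n = min(1.2×29×12×400, 2.4×16×12×400) = 167.04 kN/bolt; interior L_c = 49 − 18 = 31, R_n = 178.56 kN/bolt. φR_n = 0.75 × (2×167.04 + 2×178.56) = 518.4 kN.
Block shear: shear path 2×[38+1×49] = 2×87 mm, A_gv = 2088, A_nv = 2×(87 − 1.5×20)×12 = 1368 mm²; tension across gage: (46 − 1×20)×12 = 312 mm². R_n = min(0.6×400×1368, 0.6×250×2088) + 1.0×400×312 = min(328.32, 313.2) + 124.8 = 438 kN. φR_n = 0.75 × 438 = 328.5 kN.
Governing: min(282.9, 518.4, 328.5) = 282.9 kN → bolt shear.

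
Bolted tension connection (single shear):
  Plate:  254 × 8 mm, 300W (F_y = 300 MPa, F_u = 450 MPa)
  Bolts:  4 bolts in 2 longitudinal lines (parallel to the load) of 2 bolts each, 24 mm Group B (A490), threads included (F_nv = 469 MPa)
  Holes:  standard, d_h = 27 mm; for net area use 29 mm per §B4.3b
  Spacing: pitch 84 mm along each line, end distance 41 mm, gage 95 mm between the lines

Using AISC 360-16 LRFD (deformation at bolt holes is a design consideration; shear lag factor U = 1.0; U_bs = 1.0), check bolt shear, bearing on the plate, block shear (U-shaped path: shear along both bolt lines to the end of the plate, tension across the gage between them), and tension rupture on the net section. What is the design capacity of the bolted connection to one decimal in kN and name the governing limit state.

442.3 kN (block shear governs)

Bolt shear: A_b = π(24)²/4 = 452.39 mm². φR_n = 0.75 × 469 × 452.39 × 4 × 1 = 636.5 kN.
Bearing (8 mm plate, F_u = 450 MPa): end bolts L_c = 41 − 27/2 = 27.5, R_n = min(1.2×27.5×8×450, 2.4×24×8×450) = 118.8 kN/bolt; interior L_c = 84 − 27 = 57, R_n = 207.36 kN/bolt. φR_n = 0.75 × (2×118.8 + 2×207.36) = 489.2 kN.
Block shear: shear path 2×[41+1×84] = 2×125 mm, A_gv = 2000, A_nv = 2×(125 − 1.5×29)×8 = 1304 mm²; tension across gage: (95 − 1×29)×8 = 528 mm². R_n = min(0.6×450×1304, 0.6×300×2000) + 1.0×450×528 = min(352.08, 360) + 237.6 = 589.68 kN. φR_n = 0.75 × 589.68 = 442.3 kN.
Tension rupture (net): A_n = (254 − 2×29)×8 = 1568 mm² (U = 1.0, A_e = A_n). φR_n = 0.75 × 450 × 1568 = 529.2 kN.
Governing: min(636.5, 489.2, 442.3, 529.2) = 442.3 kN → block shear.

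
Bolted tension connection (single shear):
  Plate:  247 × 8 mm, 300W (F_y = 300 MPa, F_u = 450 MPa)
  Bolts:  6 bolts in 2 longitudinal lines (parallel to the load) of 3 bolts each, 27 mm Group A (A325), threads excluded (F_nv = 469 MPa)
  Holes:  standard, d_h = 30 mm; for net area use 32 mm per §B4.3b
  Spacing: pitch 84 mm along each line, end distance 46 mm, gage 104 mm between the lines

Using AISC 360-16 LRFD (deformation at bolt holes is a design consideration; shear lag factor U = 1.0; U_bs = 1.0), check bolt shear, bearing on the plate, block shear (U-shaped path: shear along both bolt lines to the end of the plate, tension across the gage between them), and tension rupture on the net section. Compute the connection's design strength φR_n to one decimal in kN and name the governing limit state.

Bolt shear: A_b = π(27)²/4 = 572.56 mm². φR_n = 0.75 × 469 × 572.56 × 6 × 1 = 1208.4 kN.
Bearing (8 mm plate, F_u = 450 MPa): end bolts L_c = 46 − 30/2 = 31, R_n = min(1.2×31×8×450, 2.4×27×8×450) = 133.92 kN/bolt; interior L_c = 84 − 30 = 54, R_n = 233.28 kN/bolt. φR_n = 0.75 × (2×133.92 + 4×233.28) = 900.7 kN.
Block shear: shear path 2×[46+2×84] = 2×214 mm, A_gv = 3424, A_nv = 2×(214 − 2.5×32)×8 = 2144 mm²; tension across gage: (104 − 1×32)×8 = 576 mm². R_n = min(0.6×450×2144, 0.6×300×3424) + 1.0×450×576 = min(578.88, 616.32) + 259.2 = 838.08 kN. φR_n = 0.75 × 838.08 = 628.6 kN.
Tension rupture (net): A_n = (247 − 2×32)×8 = 1464 mm² (U = 1.0, A_e = A_n). φR_n = 0.75 × 450 × 1464 = 494.1 kN.
Governing: min(1208.4, 900.7, 628.6, 494.1) = 494.1 kN → net-section rupture.

494.1 kN (net-section rupture governs)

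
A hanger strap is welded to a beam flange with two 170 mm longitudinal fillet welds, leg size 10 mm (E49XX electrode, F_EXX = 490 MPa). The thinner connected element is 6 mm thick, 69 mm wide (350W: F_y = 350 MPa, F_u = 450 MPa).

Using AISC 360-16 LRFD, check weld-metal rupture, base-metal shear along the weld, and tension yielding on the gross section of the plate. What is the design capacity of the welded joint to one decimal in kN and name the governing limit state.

Weld metal: throat = 0.707×10 = 7.07 mm, L = 2×170 = 340 mm. φR_n = 0.75 × 0.6 × 490 × 7.07 × 340 = 530.0 kN.
Base metal shear (6 mm plate): yield φR_n = 1.0×0.6×350×6×340 = 428.4 kN; rupture φR_n = 0.75×0.6×450×6×340 = 413.1 kN; take 413.1 kN (rupture).
Tension yield (gross): A_g = 69×6 = 414 mm². φR_n = 0.90 × 350 × 414 = 130.4 kN.
Governing: min(530.0, 413.1, 130.4) = 130.4 kN → gross-section yield.

130.4 kN (gross-section yield governs)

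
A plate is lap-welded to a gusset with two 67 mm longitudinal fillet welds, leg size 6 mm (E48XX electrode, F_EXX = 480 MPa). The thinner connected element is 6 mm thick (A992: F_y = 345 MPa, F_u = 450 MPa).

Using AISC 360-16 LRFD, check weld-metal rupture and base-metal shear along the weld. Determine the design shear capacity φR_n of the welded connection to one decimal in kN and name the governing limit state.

Weld metal: throat = 0.707×6 = 4.242 mm, L = 2×67 = 134 mm. φR_n = 0.75 × 0.6 × 480 × 4.242 × 134 = 122.8 kN.
Base metal shear (6 mm plate): yield φR_n = 1.0×0.6×345×6×134 = 166.4 kN; rupture φR_n = 0.75×0.6×450×6×134 = 162.8 kN; take 162.8 kN (rupture).
Governing: min(122.8, 162.8) = 122.8 kN → weld metal.

122.8 kN (weld metal governs)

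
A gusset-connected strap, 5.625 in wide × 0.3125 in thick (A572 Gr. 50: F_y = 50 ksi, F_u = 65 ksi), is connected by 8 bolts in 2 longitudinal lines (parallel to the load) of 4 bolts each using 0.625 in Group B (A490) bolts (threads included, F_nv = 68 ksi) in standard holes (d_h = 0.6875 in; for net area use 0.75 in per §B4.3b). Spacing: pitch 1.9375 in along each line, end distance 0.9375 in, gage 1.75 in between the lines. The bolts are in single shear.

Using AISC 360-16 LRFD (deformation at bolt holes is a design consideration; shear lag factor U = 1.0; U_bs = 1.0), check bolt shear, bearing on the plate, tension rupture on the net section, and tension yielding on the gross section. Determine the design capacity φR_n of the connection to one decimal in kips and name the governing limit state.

Bolt shear: A_b = π(0.625)²/4 = 0.3068 in². φR_n = 0.75 × 68 × 0.3068 × 8 × 1 = 125.2 kips.
Bearing (0.3125 in plate, F_u = 65 ksi): end bolts L_c = 0.9375 − 0.6875/2 = 0.59375, R_n = min(1.2×0.59375×0.3125×65, 2.4×0.625×0.3125×65) = 14.473 kips/bolt; interior L_c = 1.9375 − 0.6875 = 1.25, R_n = 30.469 kips/bolt. φR_n = 0.75 × (2×14.473 + 6×30.469) = 158.8 kips.
Tension rupture (net): A_n = (5.625 − 2×0.75)×0.3125 = 1.2891 in² (U = 1.0, A_e = A_n). φR_n = 0.75 × 65 × 1.2891 = 62.8 kips.
Tension yield (gross): A_g = 5.625×0.3125 = 1.7578 in². φR_n = 0.90 × 50 × 1.7578 = 79.1 kips.
Governing: min(125.2, 158.8, 62.8, 79.1) = 62.8 kips → net-section rupture.

62.8 kips (net-section rupture governs)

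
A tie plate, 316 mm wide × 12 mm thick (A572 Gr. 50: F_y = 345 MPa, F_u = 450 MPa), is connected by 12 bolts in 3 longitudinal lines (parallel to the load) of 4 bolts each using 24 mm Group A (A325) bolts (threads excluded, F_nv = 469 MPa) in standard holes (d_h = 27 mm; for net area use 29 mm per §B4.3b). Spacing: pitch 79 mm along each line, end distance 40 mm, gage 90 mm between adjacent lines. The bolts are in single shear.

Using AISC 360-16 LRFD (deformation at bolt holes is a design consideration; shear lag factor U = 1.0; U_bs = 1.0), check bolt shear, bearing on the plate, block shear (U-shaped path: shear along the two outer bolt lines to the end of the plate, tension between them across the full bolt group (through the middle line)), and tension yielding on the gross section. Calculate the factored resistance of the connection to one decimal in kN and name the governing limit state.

1177.4 kN (gross-section yield governs)

Bolt shear: A_b = π(24)²/4 = 452.39 mm². φR_n = 0.75 × 469 × 452.39 × 12 × 1 = 1909.5 kN.
Bearing (12 mm plate, F_u = 450 MPa): end bolts L_c = 40 − 27/2 = 26.5, R_n = min(1.2×26.5×12×450, 2.4×24×12×450) = 171.72 kN/bolt; interior L_c = 79 − 27 = 52, R_n = 311.04 kN/bolt. φR_n = 0.75 × (3×171.72 + 9×311.04) = 2485.9 kN.
Block shear: shear path 2×[40+3×79] = 2×277 mm, A_gv = 6648, A_nv = 2×(277 − 3.5×29)×12 = 4212 mm²; tension across gage: (180 − 2×29)×12 = 1464 mm². R_n = min(0.6×450×4212, 0.6×345×6648) + 1.0×450×1464 = min(1137.2, 1376.1) + 658.8 = 1796 kN. φR_n = 0.75 × 1796 = 1347.0 kN.
Tension yield (gross): A_g = 316×12 = 3792 mm². φR_n = 0.90 × 345 × 3792 = 1177.4 kN.
Governing: min(1909.5, 2485.9, 1347.0, 1177.4) = 1177.4 kN → gross-section yield.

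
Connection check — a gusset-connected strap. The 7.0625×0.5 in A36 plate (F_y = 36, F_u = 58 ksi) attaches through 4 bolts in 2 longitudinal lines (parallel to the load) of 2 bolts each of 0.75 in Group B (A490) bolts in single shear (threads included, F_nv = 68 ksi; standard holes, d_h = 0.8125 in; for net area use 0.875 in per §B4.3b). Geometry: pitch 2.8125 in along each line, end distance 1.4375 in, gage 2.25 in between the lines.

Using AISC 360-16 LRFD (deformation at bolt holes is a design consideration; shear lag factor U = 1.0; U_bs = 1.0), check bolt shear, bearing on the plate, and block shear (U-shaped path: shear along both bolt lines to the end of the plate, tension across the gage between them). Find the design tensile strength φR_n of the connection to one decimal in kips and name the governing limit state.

90.1 kips (bolt shear governs)

Bolt shear: A_b = π(0.75)²/4 = 0.44179 in². φR_n = 0.75 × 68 × 0.44179 × 4 × 1 = 90.1 kips.
Bearing (0.5 in plate, F_u = 58 ksi): end bolts L_c = 1.4375 − 0.8125/2 = 1.03125, R_n = min(1.2×1.03125×0.5×58, 2.4×0.75×0.5×58) = 35.888 kips/bolt; interior L_c = 2.8125 − 0.8125 = 2, R_n = 52.2 kips/bolt. φR_n = 0.75 × (2×35.888 + 2×52.2) = 132.1 kips.
Block shear: shear path 2×[1.4375+1×2.8125] = 2×4.25 in, A_gv = 4.25, A_nv = 2×(4.25 − 1.5×0.875)×0.5 = 2.9375 in²; tension across gage: (2.25 − 1×0.875)×0.5 = 0.6875 in². R_n = min(0.6×58×2.9375, 0.6×36×4.25) + 1.0×58×0.6875 = min(102.23, 91.8) + 39.875 = 131.68 kips. φR_n = 0.75 × 131.68 = 98.8 kips.
Governing: min(90.1, 132.1, 98.8) = 90.1 kips → bolt shear.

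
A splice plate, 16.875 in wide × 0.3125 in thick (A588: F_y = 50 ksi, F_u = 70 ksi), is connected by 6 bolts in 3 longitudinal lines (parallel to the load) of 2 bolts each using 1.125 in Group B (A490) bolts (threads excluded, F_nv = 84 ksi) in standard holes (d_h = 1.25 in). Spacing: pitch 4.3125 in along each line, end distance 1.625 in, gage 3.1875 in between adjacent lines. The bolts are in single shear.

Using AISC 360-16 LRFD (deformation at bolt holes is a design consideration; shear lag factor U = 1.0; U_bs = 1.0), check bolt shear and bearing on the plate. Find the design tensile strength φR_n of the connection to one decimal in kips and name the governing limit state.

192.0 kips (bearing governs)

Bolt shear: A_b = π(1.125)²/4 = 0.99402 in². φR_n = 0.75 × 84 × 0.99402 × 6 × 1 = 375.7 kips.
Bearing (0.3125 in plate, F_u = 70 ksi): end bolts L_c = 1.625 − 1.25/2 = 1, R_n = min(1.2×1×0.3125×70, 2.4×1.125×0.3125×70) = 26.25 kips/bolt; interior L_c = 4.3125 − 1.25 = 3.0625, R_n = 59.063 kips/bolt. φR_n = 0.75 × (3×26.25 + 3×59.063) = 192.0 kips.
Governing: min(375.7, 192.0) = 192.0 kips → bearing.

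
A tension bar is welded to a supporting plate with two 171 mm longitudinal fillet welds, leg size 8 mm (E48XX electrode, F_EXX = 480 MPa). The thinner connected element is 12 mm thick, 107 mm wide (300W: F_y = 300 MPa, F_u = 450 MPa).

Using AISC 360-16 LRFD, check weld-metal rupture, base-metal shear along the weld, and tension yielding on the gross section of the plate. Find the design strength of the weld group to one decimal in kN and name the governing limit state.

346.7 kN (gross-section yield governs)

Weld metal: throat = 0.707×8 = 5.656 mm, L = 2×171 = 342 mm. φR_n = 0.75 × 0.6 × 480 × 5.656 × 342 = 417.8 kN.
Base metal shear (12 mm plate): yield φR_n = 1.0×0.6×300×12×342 = 738.7 kN; rupture φR_n = 0.75×0.6×450×12×342 = 831.1 kN; take 738.7 kN (yield).
Tension yield (gross): A_g = 107×12 = 1284 mm². φR_n = 0.90 × 300 × 1284 = 346.7 kN.
Governing: min(417.8, 738.7, 346.7) = 346.7 kN → gross-section yield.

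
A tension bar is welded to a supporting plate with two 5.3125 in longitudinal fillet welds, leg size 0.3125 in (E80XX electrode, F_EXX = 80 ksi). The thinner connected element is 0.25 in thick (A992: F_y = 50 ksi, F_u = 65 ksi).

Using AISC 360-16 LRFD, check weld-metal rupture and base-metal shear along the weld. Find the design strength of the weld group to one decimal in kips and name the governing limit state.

Weld metal: throat = 0.707×0.3125 = 0.22094 in, L = 2×5.3125 = 10.625 in. φR_n = 0.75 × 0.6 × 80 × 0.22094 × 10.625 = 84.5 kips.
Base metal shear (0.25 in plate): yield φR_n = 1.0×0.6×50×0.25×10.625 = 79.7 kips; rupture φR_n = 0.75×0.6×65×0.25×10.625 = 77.7 kips; take 77.7 kips (rupture).
Governing: min(84.5, 77.7) = 77.7 kips → base-metal shear.

77.7 kips (base-metal shear governs)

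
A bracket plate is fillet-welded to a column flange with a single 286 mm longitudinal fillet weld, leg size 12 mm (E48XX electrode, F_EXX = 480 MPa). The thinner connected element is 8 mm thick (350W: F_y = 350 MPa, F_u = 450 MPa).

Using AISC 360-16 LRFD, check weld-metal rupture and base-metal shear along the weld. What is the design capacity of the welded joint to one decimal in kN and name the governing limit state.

463.3 kN (base-metal shear governs)

Weld metal: throat = 0.707×12 = 8.484 mm, L = 286 mm. φR_n = 0.75 × 0.6 × 480 × 8.484 × 286 = 524.1 kN.
Base metal shear (8 mm plate): yield φR_n = 1.0×0.6×350×8×286 = 480.5 kN; rupture φR_n = 0.75×0.6×450×8×286 = 463.3 kN; take 463.3 kN (rupture).
Governing: min(524.1, 463.3) = 463.3 kN → base-metal shear.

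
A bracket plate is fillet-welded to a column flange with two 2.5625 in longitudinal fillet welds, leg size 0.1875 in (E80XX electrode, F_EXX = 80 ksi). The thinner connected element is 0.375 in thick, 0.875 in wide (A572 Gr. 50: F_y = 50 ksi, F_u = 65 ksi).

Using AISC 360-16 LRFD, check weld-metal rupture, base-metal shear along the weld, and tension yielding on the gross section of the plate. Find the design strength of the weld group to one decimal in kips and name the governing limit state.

14.8 kips (gross-section yield governs)

Weld metal: throat = 0.707×0.1875 = 0.13256 in, L = 2×2.5625 = 5.125 in. φR_n = 0.75 × 0.6 × 80 × 0.13256 × 5.125 = 24.5 kips.
Base metal shear (0.375 in plate): yield φR_n = 1.0×0.6×50×0.375×5.125 = 57.7 kips; rupture φR_n = 0.75×0.6×65×0.375×5.125 = 56.2 kips; take 56.2 kips (rupture).
Tension yield (gross): A_g = 0.875×0.375 = 0.32813 in². φR_n = 0.90 × 50 × 0.32813 = 14.8 kips.
Governing: min(24.5, 56.2, 14.8) = 14.8 kips → gross-section yield.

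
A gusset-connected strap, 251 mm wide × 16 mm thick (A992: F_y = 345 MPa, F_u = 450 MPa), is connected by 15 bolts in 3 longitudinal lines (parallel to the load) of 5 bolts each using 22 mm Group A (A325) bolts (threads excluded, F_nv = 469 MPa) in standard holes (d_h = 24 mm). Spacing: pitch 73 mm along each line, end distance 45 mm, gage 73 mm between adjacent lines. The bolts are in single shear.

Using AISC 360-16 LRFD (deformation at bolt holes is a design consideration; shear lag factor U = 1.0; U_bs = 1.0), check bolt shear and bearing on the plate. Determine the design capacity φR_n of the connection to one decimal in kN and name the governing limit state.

2005.7 kN (bolt shear governs)

Bolt shear: A_b = π(22)²/4 = 380.13 mm². φR_n = 0.75 × 469 × 380.13 × 15 × 1 = 2005.7 kN.
Bearing (16 mm plate, F_u = 450 MPa): end bolts L_c = 45 − 24/2 = 33, R_n = min(1.2×33×16×450, 2.4×22×16×450) = 285.12 kN/bolt; interior L_c = 73 − 24 = 49, R_n = 380.16 kN/bolt. φR_n = 0.75 × (3×285.12 + 12×380.16) = 4063.0 kN.
Governing: min(2005.7, 4063.0) = 2005.7 kN → bolt shear.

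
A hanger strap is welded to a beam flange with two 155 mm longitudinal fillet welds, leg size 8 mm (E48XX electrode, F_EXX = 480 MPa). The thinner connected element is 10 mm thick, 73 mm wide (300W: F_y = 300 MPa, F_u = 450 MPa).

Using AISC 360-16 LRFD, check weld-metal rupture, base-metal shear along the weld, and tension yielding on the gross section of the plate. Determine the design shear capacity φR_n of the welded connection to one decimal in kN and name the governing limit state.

Weld metal: throat = 0.707×8 = 5.656 mm, L = 2×155 = 310 mm. φR_n = 0.75 × 0.6 × 480 × 5.656 × 310 = 378.7 kN.
Base metal shear (10 mm plate): yield φR_n = 1.0×0.6×300×10×310 = 558.0 kN; rupture φR_n = 0.75×0.6×450×10×310 = 627.8 kN; take 558.0 kN (yield).
Tension yield (gross): A_g = 73×10 = 730 mm². φR_n = 0.90 × 300 × 730 = 197.1 kN.
Governing: min(378.7, 558.0, 197.1) = 197.1 kN → gross-section yield.

197.1 kN (gross-section yield governs)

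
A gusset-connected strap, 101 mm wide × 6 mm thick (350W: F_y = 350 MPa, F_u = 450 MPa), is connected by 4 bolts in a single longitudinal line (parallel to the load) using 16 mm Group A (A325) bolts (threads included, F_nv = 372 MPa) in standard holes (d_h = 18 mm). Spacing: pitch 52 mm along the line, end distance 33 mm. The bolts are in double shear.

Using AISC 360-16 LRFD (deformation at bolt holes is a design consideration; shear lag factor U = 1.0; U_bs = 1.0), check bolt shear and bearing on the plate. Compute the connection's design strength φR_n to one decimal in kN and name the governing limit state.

291.6 kN (bearing governs)

Bolt shear: A_b = π(16)²/4 = 201.06 mm². φR_n = 0.75 × 372 × 201.06 × 4 × 2 = 448.8 kN.
Bearing (6 mm plate, F_u = 450 MPa): end bolts L_c = 33 − 18/2 = 24, R_n = min(1.2×24×6×450, 2.4×16×6×450) = 77.76 kN/bolt; interior L_c = 52 − 18 = 34, R_n = 103.68 kN/bolt. φR_n = 0.75 × (1×77.76 + 3×103.68) = 291.6 kN.
Governing: min(448.8, 291.6) = 291.6 kN → bearing.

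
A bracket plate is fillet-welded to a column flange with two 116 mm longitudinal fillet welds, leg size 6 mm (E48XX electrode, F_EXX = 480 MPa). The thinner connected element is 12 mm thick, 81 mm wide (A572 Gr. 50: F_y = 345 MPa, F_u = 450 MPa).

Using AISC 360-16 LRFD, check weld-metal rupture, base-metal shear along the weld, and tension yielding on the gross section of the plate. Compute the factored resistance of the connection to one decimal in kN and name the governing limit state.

Weld metal: throat = 0.707×6 = 4.242 mm, L = 2×116 = 232 mm. φR_n = 0.75 × 0.6 × 480 × 4.242 × 232 = 212.6 kN.
Base metal shear (12 mm plate): yield φR_n = 1.0×0.6×345×12×232 = 576.3 kN; rupture φR_n = 0.75×0.6×450×12×232 = 563.8 kN; take 563.8 kN (rupture).
Tension yield (gross): A_g = 81×12 = 972 mm². φR_n = 0.90 × 345 × 972 = 301.8 kN.
Governing: min(212.6, 563.8, 301.8) = 212.6 kN → weld metal.

212.6 kN (weld metal governs)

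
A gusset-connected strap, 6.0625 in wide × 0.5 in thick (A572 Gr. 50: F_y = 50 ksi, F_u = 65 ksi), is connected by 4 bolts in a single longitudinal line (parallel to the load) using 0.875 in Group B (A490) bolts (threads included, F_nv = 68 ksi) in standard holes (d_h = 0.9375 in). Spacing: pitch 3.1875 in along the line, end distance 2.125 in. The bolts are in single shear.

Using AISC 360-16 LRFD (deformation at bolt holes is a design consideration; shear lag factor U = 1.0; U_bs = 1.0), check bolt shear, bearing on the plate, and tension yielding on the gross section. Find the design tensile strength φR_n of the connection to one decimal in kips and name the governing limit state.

Bolt shear: A_b = π(0.875)²/4 = 0.60132 in². φR_n = 0.75 × 68 × 0.60132 × 4 × 1 = 122.7 kips.
Bearing (0.5 in plate, F_u = 65 ksi): end bolts L_c = 2.125 − 0.9375/2 = 1.65625, R_n = min(1.2×1.65625×0.5×65, 2.4×0.875×0.5×65) = 64.594 kips/bolt; interior L_c = 3.1875 − 0.9375 = 2.25, R_n = 68.25 kips/bolt. φR_n = 0.75 × (1×64.594 + 3×68.25) = 202.0 kips.
Tension yield (gross): A_g = 6.0625×0.5 = 3.0313 in². φR_n = 0.90 × 50 × 3.0313 = 136.4 kips.
Governing: min(122.7, 202.0, 136.4) = 122.7 kips → bolt shear.

122.7 kips (bolt shear governs)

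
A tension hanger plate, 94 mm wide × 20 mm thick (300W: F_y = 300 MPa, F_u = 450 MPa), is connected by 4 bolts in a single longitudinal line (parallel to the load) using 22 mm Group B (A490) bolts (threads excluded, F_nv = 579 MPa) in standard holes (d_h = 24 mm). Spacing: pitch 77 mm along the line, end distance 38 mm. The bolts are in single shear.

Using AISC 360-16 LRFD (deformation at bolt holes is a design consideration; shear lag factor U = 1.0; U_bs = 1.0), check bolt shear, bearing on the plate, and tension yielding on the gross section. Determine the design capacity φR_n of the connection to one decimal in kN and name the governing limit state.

507.6 kN (gross-section yield governs)

Bolt shear: A_b = π(22)²/4 = 380.13 mm². φR_n = 0.75 × 579 × 380.13 × 4 × 1 = 660.3 kN.
Bearing (20 mm plate, F_u = 450 MPa): end bolts L_c = 38 − 24/2 = 26, R_n = min(1.2×26×20×450, 2.4×22×20×450) = 280.8 kN/bolt; interior L_c = 77 − 24 = 53, R_n = 475.2 kN/bolt. φR_n = 0.75 × (1×280.8 + 3×475.2) = 1279.8 kN.
Tension yield (gross): A_g = 94×20 = 1880 mm². φR_n = 0.90 × 300 × 1880 = 507.6 kN.
Governing: min(660.3, 1279.8, 507.6) = 507.6 kN → gross-section yield.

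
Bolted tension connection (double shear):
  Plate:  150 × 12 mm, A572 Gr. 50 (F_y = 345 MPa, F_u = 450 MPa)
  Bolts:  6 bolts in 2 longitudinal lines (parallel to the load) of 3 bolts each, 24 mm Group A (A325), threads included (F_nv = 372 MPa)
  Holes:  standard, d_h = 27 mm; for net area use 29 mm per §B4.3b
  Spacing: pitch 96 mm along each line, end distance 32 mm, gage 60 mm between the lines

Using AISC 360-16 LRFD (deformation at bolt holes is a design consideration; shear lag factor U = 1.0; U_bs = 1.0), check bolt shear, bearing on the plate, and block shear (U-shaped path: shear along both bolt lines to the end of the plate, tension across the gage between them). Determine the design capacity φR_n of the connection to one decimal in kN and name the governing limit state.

861.8 kN (block shear governs)

Bolt shear: A_b = π(24)²/4 = 452.39 mm². φR_n = 0.75 × 372 × 452.39 × 6 × 2 = 1514.6 kN.
Bearing (12 mm plate, F_u = 450 MPa): end bolts L_c = 32 − 27/2 = 18.5, R_n = min(1.2×18.5×12×450, 2.4×24×12×450) = 119.88 kN/bolt; interior L_c = 96 − 27 = 69, R_n = 311.04 kN/bolt. φR_n = 0.75 × (2×119.88 + 4×311.04) = 1112.9 kN.
Block shear: shear path 2×[32+2×96] = 2×224 mm, A_gv = 5376, A_nv = 2×(224 − 2.5×29)×12 = 3636 mm²; tension across gage: (60 − 1×29)×12 = 372 mm². R_n = min(0.6×450×3636, 0.6×345×5376) + 1.0×450×372 = min(981.72, 1112.8) + 167.4 = 1149.1 kN. φR_n = 0.75 × 1149.1 = 861.8 kN.
Governing: min(1514.6, 1112.9, 861.8) = 861.8 kN → block shear.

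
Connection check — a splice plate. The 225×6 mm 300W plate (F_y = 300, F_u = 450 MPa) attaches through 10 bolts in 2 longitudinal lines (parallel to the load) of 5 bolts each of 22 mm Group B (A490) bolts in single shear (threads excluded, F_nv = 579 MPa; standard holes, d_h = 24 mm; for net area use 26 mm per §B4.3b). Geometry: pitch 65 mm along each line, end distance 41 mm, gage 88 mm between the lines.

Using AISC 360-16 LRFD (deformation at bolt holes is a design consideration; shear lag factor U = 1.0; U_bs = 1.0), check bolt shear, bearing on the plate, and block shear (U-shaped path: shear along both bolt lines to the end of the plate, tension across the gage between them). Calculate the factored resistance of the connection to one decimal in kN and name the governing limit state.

Bolt shear: A_b = π(22)²/4 = 380.13 mm². φR_n = 0.75 × 579 × 380.13 × 10 × 1 = 1650.7 kN.
Bearing (6 mm plate, F_u = 450 MPa): end bolts L_c = 41 − 24/2 = 29, R_n = min(1.2×29×6×450, 2.4×22×6×450) = 93.96 kN/bolt; interior L_c = 65 − 24 = 41, R_n = 132.84 kN/bolt. φR_n = 0.75 × (2×93.96 + 8×132.84) = 938.0 kN.
Block shear: shear path 2×[41+4×65] = 2×301 mm, A_gv = 3612, A_nv = 2×(301 − 4.5×26)×6 = 2208 mm²; tension across gage: (88 − 1×26)×6 = 372 mm². R_n = min(0.6×450×2208, 0.6×300×3612) + 1.0×450×372 = min(596.16, 650.16) + 167.4 = 763.56 kN. φR_n = 0.75 × 763.56 = 572.7 kN.
Governing: min(1650.7, 938.0, 572.7) = 572.7 kN → block shear.

572.7 kN (block shear governs)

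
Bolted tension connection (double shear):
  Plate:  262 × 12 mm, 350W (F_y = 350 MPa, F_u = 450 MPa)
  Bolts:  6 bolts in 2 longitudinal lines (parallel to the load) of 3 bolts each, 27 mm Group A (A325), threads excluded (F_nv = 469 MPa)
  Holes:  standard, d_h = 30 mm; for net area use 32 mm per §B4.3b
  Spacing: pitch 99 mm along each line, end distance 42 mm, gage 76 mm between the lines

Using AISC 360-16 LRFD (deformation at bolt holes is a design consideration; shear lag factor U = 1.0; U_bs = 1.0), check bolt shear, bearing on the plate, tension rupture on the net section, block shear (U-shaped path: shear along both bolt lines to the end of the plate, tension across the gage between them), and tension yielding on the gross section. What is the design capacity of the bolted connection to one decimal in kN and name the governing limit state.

Bolt shear: A_b = π(27)²/4 = 572.56 mm². φR_n = 0.75 × 469 × 572.56 × 6 × 2 = 2416.8 kN.
Bearing (12 mm plate, F_u = 450 MPa): end bolts L_c = 42 − 30/2 = 27, R_n = min(1.2×27×12×450, 2.4×27×12×450) = 174.96 kN/bolt; interior L_c = 99 − 30 = 69, R_n = 349.92 kN/bolt. φR_n = 0.75 × (2×174.96 + 4×349.92) = 1312.2 kN.
Tension rupture (net): A_n = (262 − 2×32)×12 = 2376 mm² (U = 1.0, A_e = A_n). φR_n = 0.75 × 450 × 2376 = 801.9 kN.
Block shear: shear path 2×[42+2×99] = 2×240 mm, A_gv = 5760, A_nv = 2×(240 − 2.5×32)×12 = 3840 mm²; tension across gage: (76 − 1×32)×12 = 528 mm². R_n = min(0.6×450×3840, 0.6×350×5760) + 1.0×450×528 = min(1036.8, 1209.6) + 237.6 = 1274.4 kN. φR_n = 0.75 × 1274.4 = 955.8 kN.
Tension yield (gross): A_g = 262×12 = 3144 mm². φR_n = 0.90 × 350 × 3144 = 990.4 kN.
Governing: min(2416.8, 1312.2, 801.9, 955.8, 990.4) = 801.9 kN → net-section rupture.

801.9 kN (net-section rupture governs)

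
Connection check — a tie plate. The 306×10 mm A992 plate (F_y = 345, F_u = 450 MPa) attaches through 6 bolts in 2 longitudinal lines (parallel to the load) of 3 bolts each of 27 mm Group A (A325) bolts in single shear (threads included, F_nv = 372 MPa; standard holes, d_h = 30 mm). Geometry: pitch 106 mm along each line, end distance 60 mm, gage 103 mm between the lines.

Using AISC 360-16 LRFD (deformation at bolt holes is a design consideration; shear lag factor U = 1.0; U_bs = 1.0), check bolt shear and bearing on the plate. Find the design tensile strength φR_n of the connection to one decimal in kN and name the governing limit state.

Bolt shear: A_b = π(27)²/4 = 572.56 mm². φR_n = 0.75 × 372 × 572.56 × 6 × 1 = 958.5 kN.
Bearing (10 mm plate, F_u = 450 MPa): end bolts L_c = 60 − 30/2 = 45, R_n = min(1.2×45×10×450, 2.4×27×10×450) = 243 kN/bolt; interior L_c = 106 − 30 = 76, R_n = 291.6 kN/bolt. φR_n = 0.75 × (2×243 + 4×291.6) = 1239.3 kN.
Governing: min(958.5, 1239.3) = 958.5 kN → bolt shear.

958.5 kN (bolt shear governs)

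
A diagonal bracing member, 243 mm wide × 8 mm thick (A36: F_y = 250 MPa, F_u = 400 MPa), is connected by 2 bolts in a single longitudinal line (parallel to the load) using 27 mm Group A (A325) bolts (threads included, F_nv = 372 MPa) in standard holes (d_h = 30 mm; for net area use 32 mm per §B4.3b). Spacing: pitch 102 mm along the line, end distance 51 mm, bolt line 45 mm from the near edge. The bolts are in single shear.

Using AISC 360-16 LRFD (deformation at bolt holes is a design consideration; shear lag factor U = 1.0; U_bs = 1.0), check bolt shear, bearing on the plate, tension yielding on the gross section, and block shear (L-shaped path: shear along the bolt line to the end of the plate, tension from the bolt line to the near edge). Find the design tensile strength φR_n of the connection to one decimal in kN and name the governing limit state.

207.3 kN (block shear governs)

Bolt shear: A_b = π(27)²/4 = 572.56 mm². φR_n = 0.75 × 372 × 572.56 × 2 × 1 = 319.5 kN.
Bearing (8 mm plate, F_u = 400 MPa): end bolts L_c = 51 − 30/2 = 36, R_n = min(1.2×36×8×400, 2.4×27×8×400) = 138.24 kN/bolt; interior L_c = 102 − 30 = 72, R_n = 207.36 kN/bolt. φR_n = 0.75 × (1×138.24 + 1×207.36) = 259.2 kN.
Tension yield (gross): A_g = 243×8 = 1944 mm². φR_n = 0.90 × 250 × 1944 = 437.4 kN.
Block shear: shear path 1×[51+1×102] = 1×153 mm, A_gv = 1224, A_nv = 1×(153 − 1.5×32)×8 = 840 mm²; tension to near edge: (45 − 0.5×32)×8 = 232 mm². R_n = min(0.6×400×840, 0.6×250×1224) + 1.0×400×232 = min(201.6, 183.6) + 92.8 = 276.4 kN. φR_n = 0.75 × 276.4 = 207.3 kN.
Governing: min(319.5, 259.2, 437.4, 207.3) = 207.3 kN → block shear.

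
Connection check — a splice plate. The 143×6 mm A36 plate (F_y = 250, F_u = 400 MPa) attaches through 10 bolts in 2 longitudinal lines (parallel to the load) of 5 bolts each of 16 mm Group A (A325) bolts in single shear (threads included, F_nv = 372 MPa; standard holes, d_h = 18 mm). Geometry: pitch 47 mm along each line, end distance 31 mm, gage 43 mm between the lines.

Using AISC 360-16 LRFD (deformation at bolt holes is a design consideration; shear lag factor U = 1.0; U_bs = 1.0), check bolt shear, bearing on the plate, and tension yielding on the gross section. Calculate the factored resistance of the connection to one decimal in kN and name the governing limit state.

193.1 kN (gross-section yield governs)

Bolt shear: A_b = π(16)²/4 = 201.06 mm². φR_n = 0.75 × 372 × 201.06 × 10 × 1 = 561.0 kN.
Bearing (6 mm plate, F_u = 400 MPa): end bolts L_c = 31 − 18/2 = 22, R_n = min(1.2×22×6×400, 2.4×16×6×400) = 63.36 kN/bolt; interior L_c = 47 − 18 = 29, R_n = 83.52 kN/bolt. φR_n = 0.75 × (2×63.36 + 8×83.52) = 596.2 kN.
Tension yield (gross): A_g = 143×6 = 858 mm². φR_n = 0.90 × 250 × 858 = 193.1 kN.
Governing: min(561.0, 596.2, 193.1) = 193.1 kN → gross-section yield.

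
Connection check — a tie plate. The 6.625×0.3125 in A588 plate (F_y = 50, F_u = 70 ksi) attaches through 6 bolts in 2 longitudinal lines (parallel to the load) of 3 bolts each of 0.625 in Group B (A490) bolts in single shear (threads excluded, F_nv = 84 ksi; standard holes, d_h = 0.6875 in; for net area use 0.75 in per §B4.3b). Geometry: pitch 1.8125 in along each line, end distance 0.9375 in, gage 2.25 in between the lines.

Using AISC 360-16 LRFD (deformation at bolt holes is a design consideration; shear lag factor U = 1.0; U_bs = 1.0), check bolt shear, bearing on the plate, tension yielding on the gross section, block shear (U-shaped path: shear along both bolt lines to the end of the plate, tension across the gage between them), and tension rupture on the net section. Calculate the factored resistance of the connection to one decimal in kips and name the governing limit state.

77.5 kips (block shear governs)

Bolt shear: A_b = π(0.625)²/4 = 0.3068 in². φR_n = 0.75 × 84 × 0.3068 × 6 × 1 = 116.0 kips.
Bearing (0.3125 in plate, F_u = 70 ksi): end bolts L_c = 0.9375 − 0.6875/2 = 0.59375, R_n = min(1.2×0.59375×0.3125×70, 2.4×0.625×0.3125×70) = 15.586 kips/bolt; interior L_c = 1.8125 − 0.6875 = 1.125, R_n = 29.531 kips/bolt. φR_n = 0.75 × (2×15.586 + 4×29.531) = 112.0 kips.
Tension yield (gross): A_g = 6.625×0.3125 = 2.0703 in². φR_n = 0.90 × 50 × 2.0703 = 93.2 kips.
Block shear: shear path 2×[0.9375+2×1.8125] = 2×4.5625 in, A_gv = 2.8516, A_nv = 2×(4.5625 − 2.5×0.75)×0.3125 = 1.6797 in²; tension across gage: (2.25 − 1×0.75)×0.3125 = 0.46875 in². R_n = min(0.6×70×1.6797, 0.6×50×2.8516) + 1.0×70×0.46875 = min(70.547, 85.548) + 32.813 = 103.36 kips. φR_n = 0.75 × 103.36 = 77.5 kips.
Tension rupture (net): A_n = (6.625 − 2×0.75)×0.3125 = 1.6016 in² (U = 1.0, A_e = A_n). φR_n = 0.75 × 70 × 1.6016 = 84.1 kips.
Governing: min(116.0, 112.0, 93.2, 77.5, 84.1) = 77.5 kips → block shear.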